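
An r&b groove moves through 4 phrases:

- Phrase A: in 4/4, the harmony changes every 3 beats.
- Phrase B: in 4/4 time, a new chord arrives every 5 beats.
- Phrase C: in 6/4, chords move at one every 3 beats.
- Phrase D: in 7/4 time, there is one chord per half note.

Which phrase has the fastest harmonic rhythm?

A: 4/3 = 4/3 chords/bar.
B: 4/5 = 0.8 chords/bar.
C: 6/3 = 2 chords/bar.
D: 7/2 = 3.5 chords/bar.
Fastest is D at 3.5 chords/bar.

Phrase D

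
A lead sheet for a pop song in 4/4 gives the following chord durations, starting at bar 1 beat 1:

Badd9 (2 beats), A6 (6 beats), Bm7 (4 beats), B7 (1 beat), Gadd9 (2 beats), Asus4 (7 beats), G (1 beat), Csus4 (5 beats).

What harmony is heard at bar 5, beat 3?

Beat 3 of bar 5 is beat (5−1)×4 + 3 = 19 overall.
Running totals: Badd9 ends at 2, A6 ends at 8, Bm7 ends at 12, B7 ends at 13, Gadd9 ends at 15, Asus4 ends at 22.
Beat 19 falls within Asus4.

Asus4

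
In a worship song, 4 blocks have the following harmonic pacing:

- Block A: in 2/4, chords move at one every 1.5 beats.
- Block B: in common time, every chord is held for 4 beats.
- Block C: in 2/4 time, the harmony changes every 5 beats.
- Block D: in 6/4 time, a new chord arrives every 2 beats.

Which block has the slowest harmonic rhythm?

A: each chord is 1.5 beats in 2/4, so 4/3 per bar.
B: each chord is 4 beats in 4/4, so 1 per bar.
C: each chord is 5 beats in 2/4, so 0.4 per bar.
D: each chord is 2 beats in 6/4, so 3 per bar.
Slowest is C at 0.4 chords/bar.

Block C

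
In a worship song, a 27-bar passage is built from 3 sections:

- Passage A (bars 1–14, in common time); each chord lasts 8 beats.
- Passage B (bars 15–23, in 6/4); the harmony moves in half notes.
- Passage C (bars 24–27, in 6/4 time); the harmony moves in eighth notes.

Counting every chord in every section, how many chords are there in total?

A has 56 beats and chords last 8 each, so 7 chords.
B has 54 beats and chords last 2 each, so 27 chords.
C has 24 beats and chords last 0.5 each, so 48 chords.
Total: 7 + 27 + 48 = 82.

82 chords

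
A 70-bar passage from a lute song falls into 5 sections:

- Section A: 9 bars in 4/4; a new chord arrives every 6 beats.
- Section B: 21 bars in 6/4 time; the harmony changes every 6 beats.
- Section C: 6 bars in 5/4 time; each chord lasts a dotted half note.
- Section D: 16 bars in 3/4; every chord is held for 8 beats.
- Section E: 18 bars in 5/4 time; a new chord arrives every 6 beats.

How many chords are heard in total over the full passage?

58 chords

A: 9·4 = 36 beats, 36/6 = 6 chords.
B: 21·6 = 126 beats, 126/6 = 21 chords.
C: 6·5 = 30 beats, 30/3 = 10 chords.
D: 16·3 = 48 beats, 48/8 = 6 chords.
E: 18·5 = 90 beats, 90/6 = 15 chords.
Total: 6 + 21 + 10 + 6 + 15 = 58.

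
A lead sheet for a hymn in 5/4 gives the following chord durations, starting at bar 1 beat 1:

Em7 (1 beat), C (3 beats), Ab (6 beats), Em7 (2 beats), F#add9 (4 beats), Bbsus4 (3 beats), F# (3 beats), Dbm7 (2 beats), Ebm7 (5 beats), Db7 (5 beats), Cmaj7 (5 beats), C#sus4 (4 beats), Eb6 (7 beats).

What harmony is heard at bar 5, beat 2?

Beat 2 of bar 5 is beat (5−1)×5 + 2 = 22 overall.
Running totals: Em7 ends at 1, C ends at 4, Ab ends at 10, Em7 ends at 12, F#add9 ends at 16, Bbsus4 ends at 19, F# ends at 22.
Beat 22 falls within F#.

F#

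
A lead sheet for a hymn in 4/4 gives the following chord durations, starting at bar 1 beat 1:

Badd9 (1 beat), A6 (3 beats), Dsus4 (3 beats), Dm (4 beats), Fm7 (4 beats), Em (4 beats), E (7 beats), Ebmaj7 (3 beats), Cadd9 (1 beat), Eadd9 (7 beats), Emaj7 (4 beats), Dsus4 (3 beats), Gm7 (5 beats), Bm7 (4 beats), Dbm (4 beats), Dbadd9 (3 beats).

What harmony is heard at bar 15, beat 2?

Dbadd9

Beat 2 of bar 15 is beat (15−1)×4 + 2 = 58 overall.
Running totals: Badd9 ends at 1, A6 ends at 4, Dsus4 ends at 7, Dm ends at 11, Fm7 ends at 15, Em ends at 19, E ends at 26, Ebmaj7 ends at 29, Cadd9 ends at 30, Eadd9 ends at 37, Emaj7 ends at 41, Dsus4 ends at 44, Gm7 ends at 49, Bm7 ends at 53, Dbm ends at 57, Dbadd9 ends at 60.
Beat 58 falls within Dbadd9.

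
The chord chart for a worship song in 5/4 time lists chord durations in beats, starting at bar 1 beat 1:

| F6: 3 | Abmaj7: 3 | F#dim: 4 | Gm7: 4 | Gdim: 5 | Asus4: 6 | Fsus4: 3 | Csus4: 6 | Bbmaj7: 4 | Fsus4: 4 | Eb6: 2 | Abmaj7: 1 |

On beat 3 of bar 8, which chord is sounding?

Bbmaj7

Beat 3 of bar 8 is beat (8−1)×5 + 3 = 38 overall.
Running totals: F6 ends at 3, Abmaj7 ends at 6, F#dim ends at 10, Gm7 ends at 14, Gdim ends at 19, Asus4 ends at 25, Fsus4 ends at 28, Csus4 ends at 34, Bbmaj7 ends at 38.
Beat 38 falls within Bbmaj7.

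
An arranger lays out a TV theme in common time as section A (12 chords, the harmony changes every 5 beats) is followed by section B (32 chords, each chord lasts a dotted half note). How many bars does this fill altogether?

A: 12 × 5 = 60 beats = 15 bars.
B: 32 × 3 = 96 beats = 24 bars.
Total: 15 + 24 = 39 bars.

39 bars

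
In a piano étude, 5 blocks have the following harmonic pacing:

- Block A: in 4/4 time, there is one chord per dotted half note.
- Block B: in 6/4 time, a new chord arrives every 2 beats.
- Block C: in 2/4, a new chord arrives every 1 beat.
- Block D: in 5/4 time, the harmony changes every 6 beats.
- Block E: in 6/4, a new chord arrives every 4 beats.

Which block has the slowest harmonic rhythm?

Block D

A: 4/3 = 4/3 chords/bar.
B: 6/2 = 3 chords/bar.
C: 2/1 = 2 chords/bar.
D: 5/6 = 5/6 chords/bar.
E: 6/4 = 1.5 chords/bar.
Slowest is D at 5/6 chords/bar.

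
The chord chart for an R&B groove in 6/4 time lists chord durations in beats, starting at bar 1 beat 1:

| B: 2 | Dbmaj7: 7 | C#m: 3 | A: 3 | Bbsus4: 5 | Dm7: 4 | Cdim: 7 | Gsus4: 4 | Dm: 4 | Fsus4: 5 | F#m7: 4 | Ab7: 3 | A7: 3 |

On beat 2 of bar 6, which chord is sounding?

Gsus4

Beat 2 of bar 6 is beat (6−1)×6 + 2 = 32 overall.
Running totals: B ends at 2, Dbmaj7 ends at 9, C#m ends at 12, A ends at 15, Bbsus4 ends at 20, Dm7 ends at 24, Cdim ends at 31, Gsus4 ends at 35.
Beat 32 falls within Gsus4.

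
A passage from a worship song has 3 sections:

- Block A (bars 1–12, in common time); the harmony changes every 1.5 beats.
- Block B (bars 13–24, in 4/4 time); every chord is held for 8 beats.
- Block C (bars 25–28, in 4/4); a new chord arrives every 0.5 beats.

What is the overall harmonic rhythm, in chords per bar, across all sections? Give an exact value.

A: 12 × 4 = 48 beats ÷ 1.5 = 32 chords.
B: 12 × 4 = 48 beats ÷ 8 = 6 chords.
C: 4 × 4 = 16 beats ÷ 0.5 = 32 chords.
Overall: 70 chords over 28 bars → 70/28 = 2.5 chords per bar.

2.5 chords per bar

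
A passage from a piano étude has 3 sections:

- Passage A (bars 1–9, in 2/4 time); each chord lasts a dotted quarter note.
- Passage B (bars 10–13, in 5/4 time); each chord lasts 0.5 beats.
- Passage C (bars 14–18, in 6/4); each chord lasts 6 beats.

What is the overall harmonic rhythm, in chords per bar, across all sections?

A: 9 bars of 2 beats is 18 beats; at 1.5 beats each that's 12 chords.
B: 4 bars of 5 beats is 20 beats; at 0.5 beats each that's 40 chords.
C: 5 bars of 6 beats is 30 beats; at 6 beats each that's 5 chords.
Overall: 57 chords over 18 bars → 57/18 = 19/6 chords per bar.

19/6 chords per bar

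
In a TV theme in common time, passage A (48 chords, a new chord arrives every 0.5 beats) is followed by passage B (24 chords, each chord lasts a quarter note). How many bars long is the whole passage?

12 bars

A: 48 × 0.5 = 24 beats = 6 bars.
B: 24 × 1 = 24 beats = 6 bars.
Total: 6 + 6 = 12 bars.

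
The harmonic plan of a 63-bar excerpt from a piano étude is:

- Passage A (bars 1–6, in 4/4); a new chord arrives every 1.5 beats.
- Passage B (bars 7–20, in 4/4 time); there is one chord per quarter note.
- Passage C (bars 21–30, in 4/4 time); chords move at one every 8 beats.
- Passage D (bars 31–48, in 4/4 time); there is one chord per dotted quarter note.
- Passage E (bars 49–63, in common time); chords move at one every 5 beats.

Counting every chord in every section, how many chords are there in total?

A has 24 beats and chords last 1.5 each, so 16 chords.
B has 56 beats and chords last 1 each, so 56 chords.
C has 40 beats and chords last 8 each, so 5 chords.
D has 72 beats and chords last 1.5 each, so 48 chords.
E has 60 beats and chords last 5 each, so 12 chords.
Total: 16 + 56 + 5 + 48 + 12 = 137.

137 chords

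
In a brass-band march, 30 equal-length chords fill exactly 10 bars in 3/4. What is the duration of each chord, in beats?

10 bars × 3 beats/bar = 30 beats total.
30 beats ÷ 30 chords = 1 beats per chord.
(That is a quarter note.)

1 beat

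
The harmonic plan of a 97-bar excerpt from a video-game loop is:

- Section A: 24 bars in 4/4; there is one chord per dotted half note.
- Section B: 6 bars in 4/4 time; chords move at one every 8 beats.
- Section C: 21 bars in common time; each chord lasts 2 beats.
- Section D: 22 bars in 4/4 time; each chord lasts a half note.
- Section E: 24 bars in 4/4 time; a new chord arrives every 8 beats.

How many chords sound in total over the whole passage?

A has 96 beats and chords last 3 each, so 32 chords.
B has 24 beats and chords last 8 each, so 3 chords.
C has 84 beats and chords last 2 each, so 42 chords.
D has 88 beats and chords last 2 each, so 44 chords.
E has 96 beats and chords last 8 each, so 12 chords.
Total: 32 + 3 + 42 + 44 + 12 = 133.

133 chords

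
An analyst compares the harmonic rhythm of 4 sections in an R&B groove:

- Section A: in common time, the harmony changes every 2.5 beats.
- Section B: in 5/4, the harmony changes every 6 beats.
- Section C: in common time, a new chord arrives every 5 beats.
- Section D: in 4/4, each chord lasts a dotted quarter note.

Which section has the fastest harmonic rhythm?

A: each chord is 2.5 beats in 4/4, so 1.6 per bar.
B: each chord is 6 beats in 5/4, so 5/6 per bar.
C: each chord is 5 beats in 4/4, so 0.8 per bar.
D: each chord is 1.5 beats in 4/4, so 8/3 per bar.
Fastest is D at 8/3 chords/bar.

Section D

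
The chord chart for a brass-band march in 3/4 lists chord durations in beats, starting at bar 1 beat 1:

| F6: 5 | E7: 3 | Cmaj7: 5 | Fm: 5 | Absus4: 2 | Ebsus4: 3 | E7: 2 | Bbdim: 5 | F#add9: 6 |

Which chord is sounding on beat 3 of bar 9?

Beat 3 of bar 9 is beat (9−1)×3 + 3 = 27 overall.
Running totals: F6 ends at 5, E7 ends at 8, Cmaj7 ends at 13, Fm ends at 18, Absus4 ends at 20, Ebsus4 ends at 23, E7 ends at 25, Bbdim ends at 30.
Beat 27 falls within Bbdim.

Bbdim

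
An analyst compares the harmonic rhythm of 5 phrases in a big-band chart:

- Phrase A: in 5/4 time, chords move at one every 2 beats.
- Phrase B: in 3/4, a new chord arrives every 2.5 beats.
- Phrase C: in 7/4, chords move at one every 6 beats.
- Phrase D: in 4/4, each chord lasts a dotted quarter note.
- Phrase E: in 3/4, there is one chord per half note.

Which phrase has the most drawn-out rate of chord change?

Phrase C

A: 5/2 = 2.5 chords/bar.
B: 3/2.5 = 1.2 chords/bar.
C: 7/6 = 7/6 chords/bar.
D: 4/1.5 = 8/3 chords/bar.
E: 3/2 = 1.5 chords/bar.
Slowest is C at 7/6 chords/bar.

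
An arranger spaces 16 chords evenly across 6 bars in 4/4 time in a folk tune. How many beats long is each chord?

6 bars × 4 beats/bar = 24 beats total.
24 beats ÷ 16 chords = 1.5 beats per chord.
(That is a dotted quarter note.)

1.5 beats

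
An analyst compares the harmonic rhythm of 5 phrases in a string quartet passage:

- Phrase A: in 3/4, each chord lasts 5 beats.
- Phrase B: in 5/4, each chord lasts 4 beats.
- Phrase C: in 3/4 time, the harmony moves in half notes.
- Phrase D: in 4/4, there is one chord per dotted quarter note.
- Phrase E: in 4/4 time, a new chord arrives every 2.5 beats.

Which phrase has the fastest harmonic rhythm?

A: each chord is 5 beats in 3/4, so 0.6 per bar.
B: each chord is 4 beats in 5/4, so 1.25 per bar.
C: each chord is 2 beats in 3/4, so 1.5 per bar.
D: each chord is 1.5 beats in 4/4, so 8/3 per bar.
E: each chord is 2.5 beats in 4/4, so 1.6 per bar.
Fastest is D at 8/3 chords/bar.

Phrase D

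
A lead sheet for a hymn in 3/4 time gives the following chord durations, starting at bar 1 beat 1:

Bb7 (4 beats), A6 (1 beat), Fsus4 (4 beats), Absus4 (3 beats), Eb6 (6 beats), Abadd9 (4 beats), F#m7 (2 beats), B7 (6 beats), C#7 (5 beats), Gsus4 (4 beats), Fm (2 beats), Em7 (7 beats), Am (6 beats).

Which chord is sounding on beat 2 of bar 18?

Am

Beat 2 of bar 18 is beat (18−1)×3 + 2 = 53 overall.
Running totals: Bb7 ends at 4, A6 ends at 5, Fsus4 ends at 9, Absus4 ends at 12, Eb6 ends at 18, Abadd9 ends at 22, F#m7 ends at 24, B7 ends at 30, C#7 ends at 35, Gsus4 ends at 39, Fm ends at 41, Em7 ends at 48, Am ends at 54.
Beat 53 falls within Am.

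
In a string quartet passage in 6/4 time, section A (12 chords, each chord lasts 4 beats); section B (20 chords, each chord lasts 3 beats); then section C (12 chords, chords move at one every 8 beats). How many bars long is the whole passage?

34 bars

A: 12 × 4 = 48 beats = 8 bars.
B: 20 × 3 = 60 beats = 10 bars.
C: 12 × 8 = 96 beats = 16 bars.
Total: 8 + 10 + 16 = 34 bars.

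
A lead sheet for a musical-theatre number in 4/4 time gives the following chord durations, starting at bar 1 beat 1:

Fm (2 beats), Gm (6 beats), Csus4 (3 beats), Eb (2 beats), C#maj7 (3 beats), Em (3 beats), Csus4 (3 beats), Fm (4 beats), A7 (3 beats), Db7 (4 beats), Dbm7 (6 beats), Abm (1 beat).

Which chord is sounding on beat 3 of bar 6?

Fm

Beat 3 of bar 6 is beat (6−1)×4 + 3 = 23 overall.
Running totals: Fm ends at 2, Gm ends at 8, Csus4 ends at 11, Eb ends at 13, C#maj7 ends at 16, Em ends at 19, Csus4 ends at 22, Fm ends at 26.
Beat 23 falls within Fm.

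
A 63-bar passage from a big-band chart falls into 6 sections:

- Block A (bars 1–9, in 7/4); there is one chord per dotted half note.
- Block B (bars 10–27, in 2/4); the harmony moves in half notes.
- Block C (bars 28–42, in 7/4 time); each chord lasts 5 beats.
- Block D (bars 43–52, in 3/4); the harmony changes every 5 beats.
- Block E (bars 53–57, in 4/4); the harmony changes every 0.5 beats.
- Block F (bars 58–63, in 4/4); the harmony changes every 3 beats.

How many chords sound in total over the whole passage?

A: 9 bars × 7 beats = 63 beats; 3 beats/chord → 21 chords.
B: 18 bars × 2 beats = 36 beats; 2 beats/chord → 18 chords.
C: 15 bars × 7 beats = 105 beats; 5 beats/chord → 21 chords.
D: 10 bars × 3 beats = 30 beats; 5 beats/chord → 6 chords.
E: 5 bars × 4 beats = 20 beats; 0.5 beats/chord → 40 chords.
F: 6 bars × 4 beats = 24 beats; 3 beats/chord → 8 chords.
Total: 21 + 18 + 21 + 6 + 40 + 8 = 114.

114 chords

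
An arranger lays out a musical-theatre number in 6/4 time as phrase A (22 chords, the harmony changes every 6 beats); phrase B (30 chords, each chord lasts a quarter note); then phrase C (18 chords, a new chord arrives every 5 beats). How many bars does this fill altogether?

42 bars

A: 22 × 6 = 132 beats = 22 bars.
B: 30 × 1 = 30 beats = 5 bars.
C: 18 × 5 = 90 beats = 15 bars.
Total: 22 + 5 + 15 = 42 bars.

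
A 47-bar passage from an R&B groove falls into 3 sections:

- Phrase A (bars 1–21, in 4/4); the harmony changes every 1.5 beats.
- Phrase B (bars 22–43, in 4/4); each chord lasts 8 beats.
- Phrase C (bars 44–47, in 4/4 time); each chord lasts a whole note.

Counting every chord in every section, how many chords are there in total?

71 chords

A: 21 bars × 4 beats = 84 beats; 1.5 beats/chord → 56 chords.
B: 22 bars × 4 beats = 88 beats; 8 beats/chord → 11 chords.
C: 4 bars × 4 beats = 16 beats; 4 beats/chord → 4 chords.
Total: 56 + 11 + 4 = 71.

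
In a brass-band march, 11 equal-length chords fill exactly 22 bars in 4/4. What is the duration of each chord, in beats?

8 beats

22 bars × 4 beats/bar = 88 beats total.
88 beats ÷ 11 chords = 8 beats per chord.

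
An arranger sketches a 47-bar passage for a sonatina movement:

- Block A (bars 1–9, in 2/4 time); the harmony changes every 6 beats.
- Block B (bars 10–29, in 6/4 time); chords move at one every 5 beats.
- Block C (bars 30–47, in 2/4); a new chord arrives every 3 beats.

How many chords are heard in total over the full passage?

39 chords

A: 9 bars × 2 beats = 18 beats; 6 beats/chord → 3 chords.
B: 20 bars × 6 beats = 120 beats; 5 beats/chord → 24 chords.
C: 18 bars × 2 beats = 36 beats; 3 beats/chord → 12 chords.
Total: 3 + 24 + 12 = 39.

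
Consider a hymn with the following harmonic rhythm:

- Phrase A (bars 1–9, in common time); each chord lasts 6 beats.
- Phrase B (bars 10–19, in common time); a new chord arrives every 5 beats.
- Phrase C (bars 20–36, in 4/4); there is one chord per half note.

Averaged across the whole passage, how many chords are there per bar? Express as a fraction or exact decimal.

A: 9 bars of 4 beats is 36 beats; at 6 beats each that's 6 chords.
B: 10 bars of 4 beats is 40 beats; at 5 beats each that's 8 chords.
C: 17 bars of 4 beats is 68 beats; at 2 beats each that's 34 chords.
Overall: 48 chords over 36 bars → 48/36 = 4/3 chords per bar.

4/3 chords per bar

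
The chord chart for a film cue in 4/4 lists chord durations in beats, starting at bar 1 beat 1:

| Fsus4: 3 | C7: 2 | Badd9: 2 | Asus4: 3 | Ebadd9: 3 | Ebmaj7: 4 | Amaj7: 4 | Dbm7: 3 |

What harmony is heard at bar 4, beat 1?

Beat 1 of bar 4 is beat (4−1)×4 + 1 = 13 overall.
Running totals: Fsus4 ends at 3, C7 ends at 5, Badd9 ends at 7, Asus4 ends at 10, Ebadd9 ends at 13.
Beat 13 falls within Ebadd9.

Ebadd9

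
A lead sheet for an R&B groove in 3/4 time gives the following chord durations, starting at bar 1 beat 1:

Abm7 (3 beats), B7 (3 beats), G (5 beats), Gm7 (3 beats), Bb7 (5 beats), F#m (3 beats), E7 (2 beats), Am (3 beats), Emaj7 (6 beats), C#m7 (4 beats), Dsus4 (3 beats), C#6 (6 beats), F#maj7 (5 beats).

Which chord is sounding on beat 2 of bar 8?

Beat 2 of bar 8 is beat (8−1)×3 + 2 = 23 overall.
Running totals: Abm7 ends at 3, B7 ends at 6, G ends at 11, Gm7 ends at 14, Bb7 ends at 19, F#m ends at 22, E7 ends at 24.
Beat 23 falls within E7.

E7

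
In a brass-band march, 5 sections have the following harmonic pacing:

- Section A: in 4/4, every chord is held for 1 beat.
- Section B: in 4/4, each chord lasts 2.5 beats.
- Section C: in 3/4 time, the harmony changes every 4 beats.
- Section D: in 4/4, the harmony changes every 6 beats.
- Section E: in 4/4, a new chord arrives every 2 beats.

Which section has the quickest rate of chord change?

A: each chord is 1 beat in 4/4, so 4 per bar.
B: each chord is 2.5 beats in 4/4, so 1.6 per bar.
C: each chord is 4 beats in 3/4, so 0.75 per bar.
D: each chord is 6 beats in 4/4, so 2/3 per bar.
E: each chord is 2 beats in 4/4, so 2 per bar.
Fastest is A at 4 chords/bar.

Section A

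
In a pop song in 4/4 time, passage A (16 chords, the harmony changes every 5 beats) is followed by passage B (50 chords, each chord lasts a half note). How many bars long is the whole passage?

A: 16 × 5 = 80 beats = 20 bars.
B: 50 × 2 = 100 beats = 25 bars.
Total: 20 + 25 = 45 bars.

45 bars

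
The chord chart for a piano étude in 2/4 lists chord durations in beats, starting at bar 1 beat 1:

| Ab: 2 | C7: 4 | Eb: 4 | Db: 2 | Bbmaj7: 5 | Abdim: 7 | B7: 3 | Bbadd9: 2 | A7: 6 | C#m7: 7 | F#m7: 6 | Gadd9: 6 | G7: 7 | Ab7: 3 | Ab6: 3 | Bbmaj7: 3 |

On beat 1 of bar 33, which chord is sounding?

Ab6

Beat 1 of bar 33 is beat (33−1)×2 + 1 = 65 overall.
Running totals: Ab ends at 2, C7 ends at 6, Eb ends at 10, Db ends at 12, Bbmaj7 ends at 17, Abdim ends at 24, B7 ends at 27, Bbadd9 ends at 29, A7 ends at 35, C#m7 ends at 42, F#m7 ends at 48, Gadd9 ends at 54, G7 ends at 61, Ab7 ends at 64, Ab6 ends at 67.
Beat 65 falls within Ab6.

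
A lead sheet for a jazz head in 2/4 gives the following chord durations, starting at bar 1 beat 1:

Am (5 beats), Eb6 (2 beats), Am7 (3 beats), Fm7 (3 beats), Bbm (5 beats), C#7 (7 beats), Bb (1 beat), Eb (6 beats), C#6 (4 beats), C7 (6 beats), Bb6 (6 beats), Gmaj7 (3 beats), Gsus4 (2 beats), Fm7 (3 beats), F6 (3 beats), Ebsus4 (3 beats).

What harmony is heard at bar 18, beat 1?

C#6

Beat 1 of bar 18 is beat (18−1)×2 + 1 = 35 overall.
Running totals: Am ends at 5, Eb6 ends at 7, Am7 ends at 10, Fm7 ends at 13, Bbm ends at 18, C#7 ends at 25, Bb ends at 26, Eb ends at 32, C#6 ends at 36.
Beat 35 falls within C#6.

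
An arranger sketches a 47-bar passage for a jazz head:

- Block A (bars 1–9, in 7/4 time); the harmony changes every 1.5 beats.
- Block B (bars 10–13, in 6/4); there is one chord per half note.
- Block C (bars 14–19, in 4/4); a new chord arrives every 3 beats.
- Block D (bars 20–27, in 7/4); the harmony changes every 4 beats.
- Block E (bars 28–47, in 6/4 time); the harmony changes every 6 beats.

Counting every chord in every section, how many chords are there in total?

A: 9·7 = 63 beats, 63/1.5 = 42 chords.
B: 4·6 = 24 beats, 24/2 = 12 chords.
C: 6·4 = 24 beats, 24/3 = 8 chords.
D: 8·7 = 56 beats, 56/4 = 14 chords.
E: 20·6 = 120 beats, 120/6 = 20 chords.
Total: 42 + 12 + 8 + 14 + 20 = 96.

96 chords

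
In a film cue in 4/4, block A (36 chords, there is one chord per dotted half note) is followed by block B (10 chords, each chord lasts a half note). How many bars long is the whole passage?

A: 36 × 3 = 108 beats = 27 bars.
B: 10 × 2 = 20 beats = 5 bars.
Total: 27 + 5 = 32 bars.

32 bars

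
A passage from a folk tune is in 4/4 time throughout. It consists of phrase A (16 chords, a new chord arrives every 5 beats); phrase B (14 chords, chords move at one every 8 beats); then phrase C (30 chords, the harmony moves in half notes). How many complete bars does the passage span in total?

63 bars

A: 16 × 5 = 80 beats = 20 bars.
B: 14 × 8 = 112 beats = 28 bars.
C: 30 × 2 = 60 beats = 15 bars.
Total: 20 + 28 + 15 = 63 bars.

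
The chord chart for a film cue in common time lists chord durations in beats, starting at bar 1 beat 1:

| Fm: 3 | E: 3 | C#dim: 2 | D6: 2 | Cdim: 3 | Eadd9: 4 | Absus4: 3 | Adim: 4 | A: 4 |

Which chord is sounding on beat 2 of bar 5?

Beat 2 of bar 5 is beat (5−1)×4 + 2 = 18 overall.
Running totals: Fm ends at 3, E ends at 6, C#dim ends at 8, D6 ends at 10, Cdim ends at 13, Eadd9 ends at 17, Absus4 ends at 20.
Beat 18 falls within Absus4.

Absus4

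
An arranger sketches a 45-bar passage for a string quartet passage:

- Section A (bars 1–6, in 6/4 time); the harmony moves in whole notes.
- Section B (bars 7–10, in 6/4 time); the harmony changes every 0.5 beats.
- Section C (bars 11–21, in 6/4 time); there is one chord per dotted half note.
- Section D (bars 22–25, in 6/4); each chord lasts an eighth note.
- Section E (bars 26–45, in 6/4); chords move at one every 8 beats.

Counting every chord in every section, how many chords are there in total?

A has 36 beats and chords last 4 each, so 9 chords.
B has 24 beats and chords last 0.5 each, so 48 chords.
C has 66 beats and chords last 3 each, so 22 chords.
D has 24 beats and chords last 0.5 each, so 48 chords.
E has 120 beats and chords last 8 each, so 15 chords.
Total: 9 + 48 + 22 + 48 + 15 = 142.

142 chords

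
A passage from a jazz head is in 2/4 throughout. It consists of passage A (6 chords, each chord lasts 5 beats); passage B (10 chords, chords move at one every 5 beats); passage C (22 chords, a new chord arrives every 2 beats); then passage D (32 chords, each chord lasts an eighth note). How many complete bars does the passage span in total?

70 bars

A: 6 × 5 = 30 beats = 15 bars.
B: 10 × 5 = 50 beats = 25 bars.
C: 22 × 2 = 44 beats = 22 bars.
D: 32 × 0.5 = 16 beats = 8 bars.
Total: 15 + 25 + 22 + 8 = 70 bars.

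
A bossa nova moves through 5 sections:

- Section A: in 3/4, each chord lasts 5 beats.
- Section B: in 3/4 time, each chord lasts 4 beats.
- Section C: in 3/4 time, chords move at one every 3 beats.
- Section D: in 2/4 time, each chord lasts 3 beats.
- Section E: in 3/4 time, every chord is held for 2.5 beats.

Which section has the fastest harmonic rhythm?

Section E

A: 3/5 = 0.6 chords/bar.
B: 3/4 = 0.75 chords/bar.
C: 3/3 = 1 chord/bar.
D: 2/3 = 2/3 chords/bar.
E: 3/2.5 = 1.2 chords/bar.
Fastest is E at 1.2 chords/bar.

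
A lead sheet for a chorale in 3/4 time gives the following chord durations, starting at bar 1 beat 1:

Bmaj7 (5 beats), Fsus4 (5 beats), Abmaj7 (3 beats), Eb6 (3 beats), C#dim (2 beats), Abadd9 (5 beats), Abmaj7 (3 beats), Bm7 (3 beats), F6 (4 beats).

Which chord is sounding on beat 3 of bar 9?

Beat 3 of bar 9 is beat (9−1)×3 + 3 = 27 overall.
Running totals: Bmaj7 ends at 5, Fsus4 ends at 10, Abmaj7 ends at 13, Eb6 ends at 16, C#dim ends at 18, Abadd9 ends at 23, Abmaj7 ends at 26, Bm7 ends at 29.
Beat 27 falls within Bm7.

Bm7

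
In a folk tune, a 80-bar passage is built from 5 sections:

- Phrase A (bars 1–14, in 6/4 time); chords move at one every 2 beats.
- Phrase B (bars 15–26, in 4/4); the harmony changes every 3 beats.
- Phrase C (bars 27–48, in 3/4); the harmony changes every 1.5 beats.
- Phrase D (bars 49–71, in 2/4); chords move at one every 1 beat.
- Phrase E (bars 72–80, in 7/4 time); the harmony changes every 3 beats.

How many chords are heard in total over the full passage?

A has 84 beats and chords last 2 each, so 42 chords.
B has 48 beats and chords last 3 each, so 16 chords.
C has 66 beats and chords last 1.5 each, so 44 chords.
D has 46 beats and chords last 1 each, so 46 chords.
E has 63 beats and chords last 3 each, so 21 chords.
Total: 42 + 16 + 44 + 46 + 21 = 169.

169 chords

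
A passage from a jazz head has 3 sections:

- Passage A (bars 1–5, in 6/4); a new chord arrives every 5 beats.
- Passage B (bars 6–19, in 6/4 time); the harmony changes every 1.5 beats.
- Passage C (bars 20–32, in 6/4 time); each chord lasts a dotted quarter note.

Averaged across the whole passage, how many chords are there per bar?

57/16 chords per bar

A: 5 × 6 = 30 beats ÷ 5 = 6 chords.
B: 14 × 6 = 84 beats ÷ 1.5 = 56 chords.
C: 13 × 6 = 78 beats ÷ 1.5 = 52 chords.
Overall: 114 chords over 32 bars → 114/32 = 57/16 chords per bar.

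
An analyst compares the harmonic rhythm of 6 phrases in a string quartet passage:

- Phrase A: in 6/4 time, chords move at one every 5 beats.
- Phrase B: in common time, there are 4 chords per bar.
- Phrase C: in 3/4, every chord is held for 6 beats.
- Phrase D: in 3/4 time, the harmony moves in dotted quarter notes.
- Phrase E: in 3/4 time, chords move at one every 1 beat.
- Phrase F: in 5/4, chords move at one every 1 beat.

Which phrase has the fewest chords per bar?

Phrase C

A: 6 beats/bar ÷ 5 beats/chord = 1.2 chords/bar.
B: 4 beats/bar ÷ 1 beat/chord = 4 chords/bar.
C: 3 beats/bar ÷ 6 beats/chord = 0.5 chords/bar.
D: 3 beats/bar ÷ 1.5 beats/chord = 2 chords/bar.
E: 3 beats/bar ÷ 1 beat/chord = 3 chords/bar.
F: 5 beats/bar ÷ 1 beat/chord = 5 chords/bar.
Slowest is C at 0.5 chords/bar.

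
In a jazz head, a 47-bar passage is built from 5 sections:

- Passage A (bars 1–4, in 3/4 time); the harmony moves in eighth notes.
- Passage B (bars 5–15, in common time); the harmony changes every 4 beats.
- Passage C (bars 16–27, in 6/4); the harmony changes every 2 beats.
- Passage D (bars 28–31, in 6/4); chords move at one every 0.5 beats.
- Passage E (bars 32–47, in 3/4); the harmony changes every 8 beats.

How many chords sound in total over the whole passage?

A: 4 bars × 3 beats = 12 beats; 0.5 beats/chord → 24 chords.
B: 11 bars × 4 beats = 44 beats; 4 beats/chord → 11 chords.
C: 12 bars × 6 beats = 72 beats; 2 beats/chord → 36 chords.
D: 4 bars × 6 beats = 24 beats; 0.5 beats/chord → 48 chords.
E: 16 bars × 3 beats = 48 beats; 8 beats/chord → 6 chords.
Total: 24 + 11 + 36 + 48 + 6 = 125.

125 chords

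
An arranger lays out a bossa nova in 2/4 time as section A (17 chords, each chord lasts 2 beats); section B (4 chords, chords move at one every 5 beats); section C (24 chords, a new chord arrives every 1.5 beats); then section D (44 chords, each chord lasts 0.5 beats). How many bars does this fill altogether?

A: 17 × 2 = 34 beats = 17 bars.
B: 4 × 5 = 20 beats = 10 bars.
C: 24 × 1.5 = 36 beats = 18 bars.
D: 44 × 0.5 = 22 beats = 11 bars.
Total: 17 + 10 + 18 + 11 = 56 bars.

56 bars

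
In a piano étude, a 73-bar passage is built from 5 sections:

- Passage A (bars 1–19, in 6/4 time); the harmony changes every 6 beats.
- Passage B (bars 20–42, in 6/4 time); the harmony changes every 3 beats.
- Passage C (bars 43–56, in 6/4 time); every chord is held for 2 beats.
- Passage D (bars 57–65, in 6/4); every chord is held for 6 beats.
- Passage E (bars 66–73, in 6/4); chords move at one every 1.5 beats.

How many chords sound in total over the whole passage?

148 chords

A: 19·6 = 114 beats, 114/6 = 19 chords.
B: 23·6 = 138 beats, 138/3 = 46 chords.
C: 14·6 = 84 beats, 84/2 = 42 chords.
D: 9·6 = 54 beats, 54/6 = 9 chords.
E: 8·6 = 48 beats, 48/1.5 = 32 chords.
Total: 19 + 46 + 42 + 9 + 32 = 148.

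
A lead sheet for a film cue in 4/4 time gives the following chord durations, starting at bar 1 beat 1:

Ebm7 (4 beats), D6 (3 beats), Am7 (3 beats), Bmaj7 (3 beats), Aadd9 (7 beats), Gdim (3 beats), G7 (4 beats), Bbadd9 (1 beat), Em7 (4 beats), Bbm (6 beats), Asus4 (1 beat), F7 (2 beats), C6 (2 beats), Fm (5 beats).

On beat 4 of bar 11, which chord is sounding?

Beat 4 of bar 11 is beat (11−1)×4 + 4 = 44 overall.
Running totals: Ebm7 ends at 4, D6 ends at 7, Am7 ends at 10, Bmaj7 ends at 13, Aadd9 ends at 20, Gdim ends at 23, G7 ends at 27, Bbadd9 ends at 28, Em7 ends at 32, Bbm ends at 38, Asus4 ends at 39, F7 ends at 41, C6 ends at 43, Fm ends at 48.
Beat 44 falls within Fm.

Fm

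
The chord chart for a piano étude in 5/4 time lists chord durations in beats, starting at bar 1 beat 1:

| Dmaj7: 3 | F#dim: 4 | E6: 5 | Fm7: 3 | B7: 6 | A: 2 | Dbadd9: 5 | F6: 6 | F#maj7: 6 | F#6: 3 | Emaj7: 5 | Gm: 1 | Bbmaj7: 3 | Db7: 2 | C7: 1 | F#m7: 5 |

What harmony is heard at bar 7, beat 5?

Beat 5 of bar 7 is beat (7−1)×5 + 5 = 35 overall.
Running totals: Dmaj7 ends at 3, F#dim ends at 7, E6 ends at 12, Fm7 ends at 15, B7 ends at 21, A ends at 23, Dbadd9 ends at 28, F6 ends at 34, F#maj7 ends at 40.
Beat 35 falls within F#maj7.

F#maj7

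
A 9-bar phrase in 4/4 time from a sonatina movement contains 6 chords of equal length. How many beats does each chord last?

9 bars × 4 beats/bar = 36 beats total.
36 beats ÷ 6 chords = 6 beats per chord.

6 beats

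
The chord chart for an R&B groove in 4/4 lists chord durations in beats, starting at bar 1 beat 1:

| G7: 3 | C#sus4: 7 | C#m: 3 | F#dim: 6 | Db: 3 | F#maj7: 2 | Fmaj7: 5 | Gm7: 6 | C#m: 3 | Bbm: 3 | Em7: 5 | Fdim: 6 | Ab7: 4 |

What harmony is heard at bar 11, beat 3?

Em7

Beat 3 of bar 11 is beat (11−1)×4 + 3 = 43 overall.
Running totals: G7 ends at 3, C#sus4 ends at 10, C#m ends at 13, F#dim ends at 19, Db ends at 22, F#maj7 ends at 24, Fmaj7 ends at 29, Gm7 ends at 35, C#m ends at 38, Bbm ends at 41, Em7 ends at 46.
Beat 43 falls within Em7.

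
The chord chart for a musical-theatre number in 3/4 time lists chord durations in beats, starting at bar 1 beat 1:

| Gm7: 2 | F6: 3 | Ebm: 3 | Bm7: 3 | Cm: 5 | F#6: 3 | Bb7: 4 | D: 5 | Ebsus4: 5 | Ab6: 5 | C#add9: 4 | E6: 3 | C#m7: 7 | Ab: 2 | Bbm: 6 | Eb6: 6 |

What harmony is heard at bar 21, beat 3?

Eb6

Beat 3 of bar 21 is beat (21−1)×3 + 3 = 63 overall.
Running totals: Gm7 ends at 2, F6 ends at 5, Ebm ends at 8, Bm7 ends at 11, Cm ends at 16, F#6 ends at 19, Bb7 ends at 23, D ends at 28, Ebsus4 ends at 33, Ab6 ends at 38, C#add9 ends at 42, E6 ends at 45, C#m7 ends at 52, Ab ends at 54, Bbm ends at 60, Eb6 ends at 66.
Beat 63 falls within Eb6.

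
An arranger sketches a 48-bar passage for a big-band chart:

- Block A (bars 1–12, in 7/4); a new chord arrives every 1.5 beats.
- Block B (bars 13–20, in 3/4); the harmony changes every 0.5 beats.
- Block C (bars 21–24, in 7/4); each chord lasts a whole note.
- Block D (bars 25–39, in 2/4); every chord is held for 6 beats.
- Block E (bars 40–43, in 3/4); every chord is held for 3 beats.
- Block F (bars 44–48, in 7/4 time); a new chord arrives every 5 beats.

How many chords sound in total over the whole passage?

127 chords

A: 12·7 = 84 beats, 84/1.5 = 56 chords.
B: 8·3 = 24 beats, 24/0.5 = 48 chords.
C: 4·7 = 28 beats, 28/4 = 7 chords.
D: 15·2 = 30 beats, 30/6 = 5 chords.
E: 4·3 = 12 beats, 12/3 = 4 chords.
F: 5·7 = 35 beats, 35/5 = 7 chords.
Total: 56 + 48 + 7 + 5 + 4 + 7 = 127.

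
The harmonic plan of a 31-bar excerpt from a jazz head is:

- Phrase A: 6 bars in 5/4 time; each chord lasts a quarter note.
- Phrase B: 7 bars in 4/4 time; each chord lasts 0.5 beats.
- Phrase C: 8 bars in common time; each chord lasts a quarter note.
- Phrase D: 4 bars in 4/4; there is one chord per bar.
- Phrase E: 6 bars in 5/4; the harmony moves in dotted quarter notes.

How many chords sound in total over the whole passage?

A: 6·5 = 30 beats, 30/1 = 30 chords.
B: 7·4 = 28 beats, 28/0.5 = 56 chords.
C: 8·4 = 32 beats, 32/1 = 32 chords.
D: 4·4 = 16 beats, 16/4 = 4 chords.
E: 6·5 = 30 beats, 30/1.5 = 20 chords.
Total: 30 + 56 + 32 + 4 + 20 = 142.

142 chords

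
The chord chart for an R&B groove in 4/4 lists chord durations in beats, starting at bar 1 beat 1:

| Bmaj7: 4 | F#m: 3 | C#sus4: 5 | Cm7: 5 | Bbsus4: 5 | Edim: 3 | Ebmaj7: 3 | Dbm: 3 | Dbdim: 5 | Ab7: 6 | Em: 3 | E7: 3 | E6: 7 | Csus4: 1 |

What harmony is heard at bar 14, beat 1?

E6

Beat 1 of bar 14 is beat (14−1)×4 + 1 = 53 overall.
Running totals: Bmaj7 ends at 4, F#m ends at 7, C#sus4 ends at 12, Cm7 ends at 17, Bbsus4 ends at 22, Edim ends at 25, Ebmaj7 ends at 28, Dbm ends at 31, Dbdim ends at 36, Ab7 ends at 42, Em ends at 45, E7 ends at 48, E6 ends at 55.
Beat 53 falls within E6.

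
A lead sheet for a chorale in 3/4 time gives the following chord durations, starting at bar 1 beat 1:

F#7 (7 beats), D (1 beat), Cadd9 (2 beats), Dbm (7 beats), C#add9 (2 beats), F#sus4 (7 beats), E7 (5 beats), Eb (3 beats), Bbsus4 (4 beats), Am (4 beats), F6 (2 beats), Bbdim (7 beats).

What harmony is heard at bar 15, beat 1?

Beat 1 of bar 15 is beat (15−1)×3 + 1 = 43 overall.
Running totals: F#7 ends at 7, D ends at 8, Cadd9 ends at 10, Dbm ends at 17, C#add9 ends at 19, F#sus4 ends at 26, E7 ends at 31, Eb ends at 34, Bbsus4 ends at 38, Am ends at 42, F6 ends at 44.
Beat 43 falls within F6.

F6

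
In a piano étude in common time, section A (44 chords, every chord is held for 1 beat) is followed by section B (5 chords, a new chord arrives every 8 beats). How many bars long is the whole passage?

A: 44 × 1 = 44 beats = 11 bars.
B: 5 × 8 = 40 beats = 10 bars.
Total: 11 + 10 = 21 bars.

21 bars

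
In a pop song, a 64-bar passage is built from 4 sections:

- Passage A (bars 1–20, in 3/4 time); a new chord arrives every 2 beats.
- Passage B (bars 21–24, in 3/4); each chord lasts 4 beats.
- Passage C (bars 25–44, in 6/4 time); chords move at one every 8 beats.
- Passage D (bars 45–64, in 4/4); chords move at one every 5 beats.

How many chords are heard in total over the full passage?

A: 20 bars × 3 beats = 60 beats; 2 beats/chord → 30 chords.
B: 4 bars × 3 beats = 12 beats; 4 beats/chord → 3 chords.
C: 20 bars × 6 beats = 120 beats; 8 beats/chord → 15 chords.
D: 20 bars × 4 beats = 80 beats; 5 beats/chord → 16 chords.
Total: 30 + 3 + 15 + 16 = 64.

64 chords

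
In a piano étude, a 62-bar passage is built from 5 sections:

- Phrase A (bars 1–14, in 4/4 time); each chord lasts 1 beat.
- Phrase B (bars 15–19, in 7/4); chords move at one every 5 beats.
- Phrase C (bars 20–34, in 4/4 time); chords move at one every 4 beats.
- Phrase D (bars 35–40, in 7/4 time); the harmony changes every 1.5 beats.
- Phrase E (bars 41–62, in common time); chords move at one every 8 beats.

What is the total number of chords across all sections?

A: 14·4 = 56 beats, 56/1 = 56 chords.
B: 5·7 = 35 beats, 35/5 = 7 chords.
C: 15·4 = 60 beats, 60/4 = 15 chords.
D: 6·7 = 42 beats, 42/1.5 = 28 chords.
E: 22·4 = 88 beats, 88/8 = 11 chords.
Total: 56 + 7 + 15 + 28 + 11 = 117.

117 chords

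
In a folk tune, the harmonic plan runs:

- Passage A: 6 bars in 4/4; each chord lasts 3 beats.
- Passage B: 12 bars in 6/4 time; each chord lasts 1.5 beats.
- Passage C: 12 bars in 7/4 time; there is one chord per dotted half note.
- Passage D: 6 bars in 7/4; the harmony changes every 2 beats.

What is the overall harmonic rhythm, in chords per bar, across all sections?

A: 6 × 4 = 24 beats ÷ 3 = 8 chords.
B: 12 × 6 = 72 beats ÷ 1.5 = 48 chords.
C: 12 × 7 = 84 beats ÷ 3 = 28 chords.
D: 6 × 7 = 42 beats ÷ 2 = 21 chords.
Overall: 105 chords over 36 bars → 105/36 = 35/12 chords per bar.

35/12 chords per bar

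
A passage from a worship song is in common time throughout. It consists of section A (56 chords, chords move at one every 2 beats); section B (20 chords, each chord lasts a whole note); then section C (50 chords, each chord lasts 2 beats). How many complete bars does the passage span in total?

A: 56 × 2 = 112 beats = 28 bars.
B: 20 × 4 = 80 beats = 20 bars.
C: 50 × 2 = 100 beats = 25 bars.
Total: 28 + 20 + 25 = 73 bars.

73 bars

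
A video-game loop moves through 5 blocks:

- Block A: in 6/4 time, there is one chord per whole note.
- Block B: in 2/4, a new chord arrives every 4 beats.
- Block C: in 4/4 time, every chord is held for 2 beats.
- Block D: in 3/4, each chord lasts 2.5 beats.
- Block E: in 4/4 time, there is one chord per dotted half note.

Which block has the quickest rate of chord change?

A: each chord is 4 beats in 6/4, so 1.5 per bar.
B: each chord is 4 beats in 2/4, so 0.5 per bar.
C: each chord is 2 beats in 4/4, so 2 per bar.
D: each chord is 2.5 beats in 3/4, so 1.2 per bar.
E: each chord is 3 beats in 4/4, so 4/3 per bar.
Fastest is C at 2 chords/bar.

Block C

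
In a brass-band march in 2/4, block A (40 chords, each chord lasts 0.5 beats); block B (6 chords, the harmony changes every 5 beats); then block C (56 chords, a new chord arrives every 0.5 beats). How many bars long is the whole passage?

A: 40 × 0.5 = 20 beats = 10 bars.
B: 6 × 5 = 30 beats = 15 bars.
C: 56 × 0.5 = 28 beats = 14 bars.
Total: 10 + 15 + 14 = 39 bars.

39 bars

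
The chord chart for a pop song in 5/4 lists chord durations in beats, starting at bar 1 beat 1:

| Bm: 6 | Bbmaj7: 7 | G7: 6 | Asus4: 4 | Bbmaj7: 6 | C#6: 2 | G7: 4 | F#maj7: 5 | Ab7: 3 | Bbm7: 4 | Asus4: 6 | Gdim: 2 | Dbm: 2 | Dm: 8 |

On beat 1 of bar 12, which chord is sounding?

Beat 1 of bar 12 is beat (12−1)×5 + 1 = 56 overall.
Running totals: Bm ends at 6, Bbmaj7 ends at 13, G7 ends at 19, Asus4 ends at 23, Bbmaj7 ends at 29, C#6 ends at 31, G7 ends at 35, F#maj7 ends at 40, Ab7 ends at 43, Bbm7 ends at 47, Asus4 ends at 53, Gdim ends at 55, Dbm ends at 57.
Beat 56 falls within Dbm.

Dbm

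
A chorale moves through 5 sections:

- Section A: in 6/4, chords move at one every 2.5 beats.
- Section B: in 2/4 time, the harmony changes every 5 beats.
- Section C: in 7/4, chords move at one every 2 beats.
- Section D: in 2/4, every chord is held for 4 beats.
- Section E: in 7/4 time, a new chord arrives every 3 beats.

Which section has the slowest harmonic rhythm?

Section B

A: each chord is 2.5 beats in 6/4, so 2.4 per bar.
B: each chord is 5 beats in 2/4, so 0.4 per bar.
C: each chord is 2 beats in 7/4, so 3.5 per bar.
D: each chord is 4 beats in 2/4, so 0.5 per bar.
E: each chord is 3 beats in 7/4, so 7/3 per bar.
Slowest is B at 0.4 chords/bar.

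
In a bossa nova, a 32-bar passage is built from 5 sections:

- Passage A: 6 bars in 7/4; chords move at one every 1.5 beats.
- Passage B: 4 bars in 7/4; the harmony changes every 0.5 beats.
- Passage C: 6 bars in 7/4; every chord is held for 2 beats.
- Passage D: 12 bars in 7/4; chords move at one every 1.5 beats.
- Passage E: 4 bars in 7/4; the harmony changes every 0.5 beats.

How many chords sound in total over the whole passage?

217 chords

A: 6·7 = 42 beats, 42/1.5 = 28 chords.
B: 4·7 = 28 beats, 28/0.5 = 56 chords.
C: 6·7 = 42 beats, 42/2 = 21 chords.
D: 12·7 = 84 beats, 84/1.5 = 56 chords.
E: 4·7 = 28 beats, 28/0.5 = 56 chords.
Total: 28 + 56 + 21 + 56 + 56 = 217.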